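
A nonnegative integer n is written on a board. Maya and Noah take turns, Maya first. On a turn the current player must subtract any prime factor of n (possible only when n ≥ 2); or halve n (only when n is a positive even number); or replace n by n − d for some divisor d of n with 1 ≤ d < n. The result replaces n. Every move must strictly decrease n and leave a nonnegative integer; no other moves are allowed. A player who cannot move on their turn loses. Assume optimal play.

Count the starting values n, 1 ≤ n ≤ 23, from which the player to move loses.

5

Positions with no move are L. A position that does have a move is losing for the player to move precisely when every available move leads to a winning position for the opponent. Fill in the labels:
n=0: no move → L
n=1: no move → L
n=2: reaches L-position 0 → W
n=3: reaches L-position 0 → W
n=4: only reaches 2(W), 3(W), all W → L
n=5: reaches L-position 0 → W
n=6: reaches L-position 4 → W
n=7: reaches L-position 0 → W
n=8: reaches L-position 4 → W
n=9: only reaches 6(W), 8(W), all W → L
n=10: reaches L-position 9 → W
n=11: reaches L-position 0 → W
n=12: reaches L-position 9 → W
n=13: reaches L-position 0 → W
n=14: only reaches 7(W), 12(W), 13(W), all W → L
n=15: reaches L-position 14 → W
n=16: reaches L-position 14 → W
n=17: reaches L-position 0 → W
n=18: reaches L-position 9 → W
n=19: reaches L-position 0 → W
n=20: only reaches 10(W), 15(W), 16(W), 18(W), 19(W), all W → L
n=21: reaches L-position 14 → W
n=22: reaches L-position 20 → W
n=23: reaches L-position 0 → W
L entries with 1 ≤ n ≤ 23 (n=0 is outside the asked range and is not counted): n = 1, 4, 9, 14, 20; that makes 5.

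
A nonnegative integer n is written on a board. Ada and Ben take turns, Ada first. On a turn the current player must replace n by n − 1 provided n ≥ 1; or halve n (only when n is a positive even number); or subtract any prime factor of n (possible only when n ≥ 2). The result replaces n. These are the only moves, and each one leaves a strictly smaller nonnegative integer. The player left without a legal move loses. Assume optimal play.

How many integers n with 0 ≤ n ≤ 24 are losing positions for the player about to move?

6

Work bottom-up. With no move the player to move loses. Otherwise the position is W if at least one move leads to an L position for the opponent, and L if every move leads to a W.
n=0: no move → L
n=1: can move to 0, which is L ⇒ W
n=2: can move to 0, which is L ⇒ W
n=3: can move to 0, which is L ⇒ W
n=4: moves to 2(W), 3(W); every one is W ⇒ L
n=5: can move to 0, which is L ⇒ W
n=6: can move to 4, which is L ⇒ W
n=7: can move to 0, which is L ⇒ W
n=8: can move to 4, which is L ⇒ W
n=9: moves to 6(W), 8(W); every one is W ⇒ L
n=10: can move to 9, which is L ⇒ W
n=11: can move to 0, which is L ⇒ W
n=12: can move to 9, which is L ⇒ W
n=13: can move to 0, which is L ⇒ W
n=14: moves to 7(W), 12(W), 13(W); every one is W ⇒ L
n=15: can move to 14, which is L ⇒ W
n=16: can move to 14, which is L ⇒ W
n=17: can move to 0, which is L ⇒ W
n=18: can move to 9, which is L ⇒ W
n=19: can move to 0, which is L ⇒ W
n=20: moves to 10(W), 15(W), 18(W), 19(W); every one is W ⇒ L
n=21: can move to 14, which is L ⇒ W
n=22: can move to 20, which is L ⇒ W
n=23: can move to 0, which is L ⇒ W
n=24: moves to 12(W), 21(W), 22(W), 23(W); every one is W ⇒ L
L entries with 0 ≤ n ≤ 24: n = 0, 4, 9, 14, 20, 24; that makes 6.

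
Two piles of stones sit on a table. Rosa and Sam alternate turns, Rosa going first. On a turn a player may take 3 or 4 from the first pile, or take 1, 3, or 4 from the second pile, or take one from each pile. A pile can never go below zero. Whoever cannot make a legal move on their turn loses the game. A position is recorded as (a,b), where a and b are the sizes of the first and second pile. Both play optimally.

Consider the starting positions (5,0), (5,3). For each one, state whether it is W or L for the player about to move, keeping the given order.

Use the standard recursion: the mover loses at a terminal position; elsewhere, the mover wins exactly when some move hands the opponent an L position.
No move ever increases a pile, so every position that can arise here has a ≤ 5 and b ≤ 3; it is enough to label the cells with 0 ≤ a ≤ 5 and 0 ≤ b ≤ 3.
Every move lowers a or b (never raises either), so fill the grid row by row in increasing a, and left to right within a row: each cell's successors are then already labelled.
      b=0  b=1  b=2  b=3
a=0:    L    W    L    W
a=1:    L    W    L    W
a=2:    L    W    L    W
a=3:    W    W    W    W
a=4:    W    L    W    L
a=5:    W    L    W    L
Cells with no legal move (terminal, hence L): (0,0), (1,0), (2,0).
The remaining L cells, each justified by listing all of its moves:
(0,2): only reaches (0,1)(W), which is W → L
(1,2): only reaches (1,1)(W), (0,1)(W), all W → L
(2,2): only reaches (2,1)(W), (1,1)(W), all W → L
(4,1): only reaches (1,1)(W), (0,1)(W), (4,0)(W), (3,0)(W), all W → L
(4,3): only reaches (1,3)(W), (0,3)(W), (4,2)(W), (4,0)(W), (3,2)(W), all W → L
(5,1): only reaches (2,1)(W), (1,1)(W), (5,0)(W), (4,0)(W), all W → L
(5,3): only reaches (2,3)(W), (1,3)(W), (5,2)(W), (5,0)(W), (4,2)(W), all W → L
Every other cell has at least one move into one of the L cells above, so it is W.
(5,0): the move to (2,0) reaches an L cell, so W
(5,3): one of the L cells justified above, so L

(5,0): W, (5,3): L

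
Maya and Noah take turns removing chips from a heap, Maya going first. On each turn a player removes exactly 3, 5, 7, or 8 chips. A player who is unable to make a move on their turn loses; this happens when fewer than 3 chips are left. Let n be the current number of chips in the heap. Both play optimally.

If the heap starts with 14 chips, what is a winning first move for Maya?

Compute win/loss labels from the base case upward. A position with no move is L. Any other position is W if it can reach an L in one move, else L.
n=0: no move → L
n=1: no move → L
n=2: no move → L
n=3: W (go to 0, an L position)
n=4: W (go to 1, an L position)
n=5: W (go to 2, an L position)
n=6: W (go to 1, an L position)
n=7: W (go to 2, an L position)
n=8: W (go to 1, an L position)
n=9: W (go to 2, an L position)
n=10: W (go to 2, an L position)
n=11: L (options 8(W), 6(W), 4(W), 3(W) are all W)
n=12: L (options 9(W), 7(W), 5(W), 4(W) are all W)
n=13: L (options 10(W), 8(W), 6(W), 5(W) are all W)
n=14: W (go to 11, an L position)
From 14, the L positions reachable in one move are: 11.

Remove 3, leaving 11.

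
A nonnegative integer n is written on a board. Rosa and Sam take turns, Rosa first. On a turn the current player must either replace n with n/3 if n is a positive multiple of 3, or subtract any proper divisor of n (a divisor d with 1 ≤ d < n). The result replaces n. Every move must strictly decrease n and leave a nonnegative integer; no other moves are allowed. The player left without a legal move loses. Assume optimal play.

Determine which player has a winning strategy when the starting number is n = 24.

Work bottom-up. With no move the player to move loses. Otherwise the position is W if at least one move leads to an L position for the opponent, and L if every move leads to a W.
n=0: no move → L
n=1: no move → L
n=2: reaches L-position 1 → W
n=3: reaches L-position 1 → W
n=4: only reaches 2(W), 3(W), all W → L
n=5: reaches L-position 4 → W
n=6: reaches L-position 4 → W
n=7: only reaches 6(W), which is W → L
n=8: reaches L-position 4 → W
n=9: only reaches 3(W), 6(W), 8(W), all W → L
n=10: reaches L-position 9 → W
n=11: only reaches 10(W), which is W → L
n=12: reaches L-position 4 → W
n=13: only reaches 12(W), which is W → L
n=14: reaches L-position 7 → W
n=15: only reaches 5(W), 10(W), 12(W), 14(W), all W → L
n=16: reaches L-position 15 → W
n=17: only reaches 16(W), which is W → L
n=18: reaches L-position 9 → W
n=19: only reaches 18(W), which is W → L
n=20: reaches L-position 15 → W
n=21: reaches L-position 7 → W
n=22: reaches L-position 11 → W
n=23: only reaches 22(W), which is W → L
n=24: reaches L-position 23 → W
The starting position 24 is W: Rosa should move to 23, handing over an L position.

Rosa wins.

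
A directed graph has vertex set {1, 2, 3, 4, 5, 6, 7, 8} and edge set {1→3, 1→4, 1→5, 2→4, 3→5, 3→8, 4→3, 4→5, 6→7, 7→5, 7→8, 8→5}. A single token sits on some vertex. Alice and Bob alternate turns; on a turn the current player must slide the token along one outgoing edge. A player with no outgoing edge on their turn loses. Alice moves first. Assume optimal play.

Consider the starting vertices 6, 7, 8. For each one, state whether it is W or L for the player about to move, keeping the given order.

6: L, 7: W, 8: W

Label each position W (a win for the player to move) or L (a loss). A position with no legal move is L; any other position is W exactly when some move reaches an L, and L when every move reaches a W.
Every edge goes from a vertex to one that appears earlier in the order 5, 8, 3, 7, 4, 1, 6, 2, so processing vertices in that order labels each vertex after all of its successors.
5: no outgoing edge → L
8: W (go to 5, an L position)
3: W (go to 5, an L position)
7: W (go to 5, an L position)
4: W (go to 5, an L position)
1: W (go to 5, an L position)
6: L (sole option 7(W) is W)
2: L (sole option 4(W) is W)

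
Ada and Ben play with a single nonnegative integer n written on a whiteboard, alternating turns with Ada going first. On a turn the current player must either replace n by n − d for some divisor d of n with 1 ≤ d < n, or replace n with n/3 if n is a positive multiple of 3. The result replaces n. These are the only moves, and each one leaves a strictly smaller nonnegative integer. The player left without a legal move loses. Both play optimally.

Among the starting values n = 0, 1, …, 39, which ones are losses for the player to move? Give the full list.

0, 1, 4, 7, 9, 11, 13, 15, 17, 19, 23, 25, 28, 31, 36

Use the standard recursion: the mover loses at a terminal position; elsewhere, the mover wins exactly when some move hands the opponent an L position.
n=0: no move → L
n=1: no move → L
n=2: W (go to 1, an L position)
n=3: W (go to 1, an L position)
n=4: L (options 2(W), 3(W) are all W)
n=5: W (go to 4, an L position)
n=6: W (go to 4, an L position)
n=7: L (sole option 6(W) is W)
n=8: W (go to 4, an L position)
n=9: L (options 3(W), 6(W), 8(W) are all W)
n=10: W (go to 9, an L position)
n=11: L (sole option 10(W) is W)
n=12: W (go to 4, an L position)
n=13: L (sole option 12(W) is W)
n=14: W (go to 7, an L position)
n=15: L (options 5(W), 10(W), 12(W), 14(W) are all W)
n=16: W (go to 15, an L position)
n=17: L (sole option 16(W) is W)
n=18: W (go to 9, an L position)
n=19: L (sole option 18(W) is W)
n=20: W (go to 15, an L position)
n=21: W (go to 7, an L position)
n=22: W (go to 11, an L position)
n=23: L (sole option 22(W) is W)
n=24: W (go to 23, an L position)
n=25: L (options 20(W), 24(W) are all W)
n=26: W (go to 13, an L position)
n=27: W (go to 9, an L position)
n=28: L (options 14(W), 21(W), 24(W), 26(W), 27(W) are all W)
n=29: W (go to 28, an L position)
n=30: W (go to 15, an L position)
n=31: L (sole option 30(W) is W)
n=32: W (go to 28, an L position)
n=33: W (go to 11, an L position)
n=34: W (go to 17, an L position)
n=35: W (go to 28, an L position)
n=36: L (options 12(W), 18(W), 24(W), 27(W), 30(W), 32(W), 33(W), 34(W), 35(W) are all W)
n=37: W (go to 36, an L position)
n=38: W (go to 19, an L position)
n=39: W (go to 13, an L position)
The losing starting values of n are exactly the entries labelled L in this table (15 of them).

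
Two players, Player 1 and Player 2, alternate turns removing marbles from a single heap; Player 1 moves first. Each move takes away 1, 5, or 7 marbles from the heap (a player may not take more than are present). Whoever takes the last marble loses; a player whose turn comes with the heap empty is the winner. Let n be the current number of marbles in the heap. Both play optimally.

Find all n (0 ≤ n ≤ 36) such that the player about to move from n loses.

1, 3, 5, 7, 9, 11, 13, 15, 17, 19, 21, 23, 25, 27, 29, 31, 33, 35

Use the standard recursion: the mover wins at a terminal position; elsewhere, the mover wins exactly when some move hands the opponent an L position.
n=0: no move; the opponent has just taken the last marble and therefore loses → W
n=1: →0(W) only, which is W, so L
n=2: →1(L), so W
n=3: →2(W) only, which is W, so L
n=4: →3(L), so W
n=5: →4(W), 0(W) — all W, so L
n=6: →5(L), so W
n=7: →6(W), 2(W), 0(W) — all W, so L
n=8: →7(L), so W
n=9: →8(W), 4(W), 2(W) — all W, so L
n=10: →9(L), so W
n=11: →10(W), 6(W), 4(W) — all W, so L
n=12: →11(L), so W
n=13: →12(W), 8(W), 6(W) — all W, so L
n=14: →13(L), so W
n=15: →14(W), 10(W), 8(W) — all W, so L
n=16: →15(L), so W
n=17: →16(W), 12(W), 10(W) — all W, so L
n=18: →17(L), so W
n=19: →18(W), 14(W), 12(W) — all W, so L
n=20: →19(L), so W
n=21: →20(W), 16(W), 14(W) — all W, so L
n=22: →21(L), so W
n=23: →22(W), 18(W), 16(W) — all W, so L
n=24: →23(L), so W
n=25: →24(W), 20(W), 18(W) — all W, so L
n=26: →25(L), so W
n=27: →26(W), 22(W), 20(W) — all W, so L
n=28: →27(L), so W
n=29: →28(W), 24(W), 22(W) — all W, so L
n=30: →29(L), so W
n=31: →30(W), 26(W), 24(W) — all W, so L
n=32: →31(L), so W
n=33: →32(W), 28(W), 26(W) — all W, so L
n=34: →33(L), so W
n=35: →34(W), 30(W), 28(W) — all W, so L
n=36: →35(L), so W
The losing starting values of n are exactly the entries labelled L in this table (18 of them).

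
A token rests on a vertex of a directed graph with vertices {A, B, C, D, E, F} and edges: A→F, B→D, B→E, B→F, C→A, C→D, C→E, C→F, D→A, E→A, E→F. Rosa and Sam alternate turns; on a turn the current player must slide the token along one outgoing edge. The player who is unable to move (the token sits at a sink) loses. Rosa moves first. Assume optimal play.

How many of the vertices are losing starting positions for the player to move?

Classify positions by backward induction: terminal positions (no move available) are L. From any other position, the mover wins iff some move reaches an L.
Every edge goes from a vertex to one that appears earlier in the order F, A, D, E, C, B, so processing vertices in that order labels each vertex after all of its successors.
F: no outgoing edge → L
A: →F(L), so W
D: →A(W) only, which is W, so L
E: →F(L), so W
C: →D(L), so W
B: →D(L), so W
The L vertices are D, F; that is 2 in all.

2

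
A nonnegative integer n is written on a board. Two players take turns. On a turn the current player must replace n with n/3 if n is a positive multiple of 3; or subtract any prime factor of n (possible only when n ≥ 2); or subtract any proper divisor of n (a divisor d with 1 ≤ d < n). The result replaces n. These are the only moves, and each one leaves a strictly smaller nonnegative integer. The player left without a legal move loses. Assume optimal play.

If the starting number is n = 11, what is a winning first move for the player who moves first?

Move to 0.

Classify positions by backward induction: terminal positions (no move available) are L. From any other position, the mover wins iff some move reaches an L.
n=0: no move → L
n=1: no move → L
n=2: →0(L), so W
n=3: →0(L), so W
n=4: →2(W), 3(W) — all W, so L
n=5: →0(L), so W
n=6: →4(L), so W
n=7: →0(L), so W
n=8: →4(L), so W
n=9: →3(W), 6(W), 8(W) — all W, so L
n=10: →9(L), so W
n=11: →0(L), so W
From 11, the L positions reachable in one move are: 0.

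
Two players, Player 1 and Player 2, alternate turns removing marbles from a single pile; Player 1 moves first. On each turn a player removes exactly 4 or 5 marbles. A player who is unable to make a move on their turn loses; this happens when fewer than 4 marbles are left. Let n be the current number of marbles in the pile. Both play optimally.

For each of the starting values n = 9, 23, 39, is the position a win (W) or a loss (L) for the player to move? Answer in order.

Use the standard recursion: the mover loses at a terminal position; elsewhere, the mover wins exactly when some move hands the opponent an L position.
n=0: no move → L
n=1: no move → L
n=2: no move → L
n=3: no move → L
n=4: →0(L), so W
n=5: →1(L), so W
n=6: →2(L), so W
n=7: →3(L), so W
n=8: →3(L), so W
n=9: →5(W), 4(W) — all W, so L
n=10: →6(W), 5(W) — all W, so L
n=11: →7(W), 6(W) — all W, so L
n=12: →8(W), 7(W) — all W, so L
n=13: →9(L), so W
n=14: →10(L), so W
n=15: →11(L), so W
n=16: →12(L), so W
n=17: →12(L), so W
n=18: →14(W), 13(W) — all W, so L
n=19: →15(W), 14(W) — all W, so L
n=20: →16(W), 15(W) — all W, so L
n=21: →17(W), 16(W) — all W, so L
n=22: →18(L), so W
n=23: →19(L), so W
n=24: →20(L), so W
n=25: →21(L), so W
n=26: →21(L), so W
n=27: →23(W), 22(W) — all W, so L
n=28: →24(W), 23(W) — all W, so L
n=29: →25(W), 24(W) — all W, so L
n=30: →26(W), 25(W) — all W, so L
n=31: →27(L), so W
n=32: →28(L), so W
n=33: →29(L), so W
n=34: →30(L), so W
n=35: →30(L), so W
n=36: →32(W), 31(W) — all W, so L
n=37: →33(W), 32(W) — all W, so L
n=38: →34(W), 33(W) — all W, so L
n=39: →35(W), 34(W) — all W, so L

9: L, 23: W, 39: L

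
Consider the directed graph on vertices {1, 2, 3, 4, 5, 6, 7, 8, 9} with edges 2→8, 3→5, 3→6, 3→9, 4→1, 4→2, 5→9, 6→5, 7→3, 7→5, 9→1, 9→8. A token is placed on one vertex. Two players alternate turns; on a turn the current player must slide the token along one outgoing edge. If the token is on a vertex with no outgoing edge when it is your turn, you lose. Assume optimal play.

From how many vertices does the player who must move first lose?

3

Positions with no move are L. A position that does have a move is losing for the player to move precisely when every available move leads to a winning position for the opponent. Fill in the labels:
Every edge goes from a vertex to one that appears earlier in the order 1, 8, 9, 5, 6, 3, 7, 2, 4, so processing vertices in that order labels each vertex after all of its successors.
1: no outgoing edge → L
8: no outgoing edge → L
9: W (go to 8, an L position)
5: L (sole option 9(W) is W)
6: W (go to 5, an L position)
3: W (go to 5, an L position)
7: W (go to 5, an L position)
2: W (go to 8, an L position)
4: W (go to 1, an L position)
The L vertices are 1, 5, 8; that is 3 in all.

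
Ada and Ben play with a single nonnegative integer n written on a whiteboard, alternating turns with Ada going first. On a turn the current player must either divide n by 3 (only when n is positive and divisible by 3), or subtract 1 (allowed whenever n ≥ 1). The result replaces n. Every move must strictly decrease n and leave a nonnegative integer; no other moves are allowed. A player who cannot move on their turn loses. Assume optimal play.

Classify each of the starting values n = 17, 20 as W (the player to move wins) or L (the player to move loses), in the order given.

17: L, 20: W

Positions with no move are L. A position that does have a move is losing for the player to move precisely when every available move leads to a winning position for the opponent. Fill in the labels:
n=0: no move → L
n=1: can move to 0, which is L ⇒ W
n=2: the only move is to 1(W), a W ⇒ L
n=3: can move to 2, which is L ⇒ W
n=4: the only move is to 3(W), a W ⇒ L
n=5: can move to 4, which is L ⇒ W
n=6: can move to 2, which is L ⇒ W
n=7: the only move is to 6(W), a W ⇒ L
n=8: can move to 7, which is L ⇒ W
n=9: moves to 3(W), 8(W); every one is W ⇒ L
n=10: can move to 9, which is L ⇒ W
n=11: the only move is to 10(W), a W ⇒ L
n=12: can move to 4, which is L ⇒ W
n=13: the only move is to 12(W), a W ⇒ L
n=14: can move to 13, which is L ⇒ W
n=15: moves to 5(W), 14(W); every one is W ⇒ L
n=16: can move to 15, which is L ⇒ W
n=17: the only move is to 16(W), a W ⇒ L
n=18: can move to 17, which is L ⇒ W
n=19: the only move is to 18(W), a W ⇒ L
n=20: can move to 19, which is L ⇒ W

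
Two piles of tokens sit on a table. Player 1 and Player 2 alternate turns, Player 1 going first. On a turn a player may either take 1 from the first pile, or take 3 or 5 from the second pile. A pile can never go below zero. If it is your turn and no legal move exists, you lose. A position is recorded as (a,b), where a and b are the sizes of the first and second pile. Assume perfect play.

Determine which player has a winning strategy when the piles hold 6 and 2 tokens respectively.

Player 2 wins.

Compute win/loss labels from the base case upward. A position with no move is L. Any other position is W if it can reach an L in one move, else L.
No move ever increases a pile, so every position that can arise here has a ≤ 6 and b ≤ 2; it is enough to label the cells with 0 ≤ a ≤ 6 and 0 ≤ b ≤ 2.
Every move lowers a or b (never raises either), so fill the grid row by row in increasing a, and left to right within a row: each cell's successors are then already labelled.
      b=0  b=1  b=2
a=0:    L    L    L
a=1:    W    W    W
a=2:    L    L    L
a=3:    W    W    W
a=4:    L    L    L
a=5:    W    W    W
a=6:    L    L    L
Cells with no legal move (terminal, hence L): (0,0), (0,1), (0,2).
The remaining L cells, each justified by listing all of its moves:
(2,0): →(1,0)(W) only, which is W, so L
(2,1): →(1,1)(W) only, which is W, so L
(2,2): →(1,2)(W) only, which is W, so L
(4,0): →(3,0)(W) only, which is W, so L
(4,1): →(3,1)(W) only, which is W, so L
(4,2): →(3,2)(W) only, which is W, so L
(6,0): →(5,0)(W) only, which is W, so L
(6,1): →(5,1)(W) only, which is W, so L
(6,2): →(5,2)(W) only, which is W, so L
Every other cell has at least one move into one of the L cells above, so it is W.
Every move from (6,2) reaches a W position, so the mover loses.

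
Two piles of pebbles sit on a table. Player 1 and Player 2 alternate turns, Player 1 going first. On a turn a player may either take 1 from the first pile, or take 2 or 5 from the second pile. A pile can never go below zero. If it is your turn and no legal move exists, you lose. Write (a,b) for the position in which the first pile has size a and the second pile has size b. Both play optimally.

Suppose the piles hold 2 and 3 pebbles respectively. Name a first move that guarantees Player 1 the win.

Move to (1,3).

Positions with no move are L. A position that does have a move is losing for the player to move precisely when every available move leads to a winning position for the opponent. Fill in the labels:
No move ever increases a pile, so every position that can arise here has a ≤ 2 and b ≤ 3; it is enough to label the cells with 0 ≤ a ≤ 2 and 0 ≤ b ≤ 3.
Every move lowers a or b (never raises either), so fill the grid row by row in increasing a, and left to right within a row: each cell's successors are then already labelled.
      b=0  b=1  b=2  b=3
a=0:    L    L    W    W
a=1:    W    W    L    L
a=2:    L    L    W    W
Cells with no legal move (terminal, hence L): (0,0), (0,1).
The remaining L cells, each justified by listing all of its moves:
(1,2): only reaches (0,2)(W), (1,0)(W), all W → L
(1,3): only reaches (0,3)(W), (1,1)(W), all W → L
(2,0): only reaches (1,0)(W), which is W → L
(2,1): only reaches (1,1)(W), which is W → L
Every other cell has at least one move into one of the L cells above, so it is W.
From (2,3), the L positions reachable in one move are: (1,3), (2,1). Any move reaching one of these is winning.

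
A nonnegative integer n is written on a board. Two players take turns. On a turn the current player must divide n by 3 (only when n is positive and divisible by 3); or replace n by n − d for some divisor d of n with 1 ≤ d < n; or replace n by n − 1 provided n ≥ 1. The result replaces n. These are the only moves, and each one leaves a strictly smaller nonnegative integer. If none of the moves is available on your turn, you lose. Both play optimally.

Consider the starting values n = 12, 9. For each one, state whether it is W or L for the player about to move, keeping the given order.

12: W, 9: L

Work bottom-up. With no move the player to move loses. Otherwise the position is W if at least one move leads to an L position for the opponent, and L if every move leads to a W.
n=0: no move → L
n=1: W (go to 0, an L position)
n=2: L (sole option 1(W) is W)
n=3: W (go to 2, an L position)
n=4: W (go to 2, an L position)
n=5: L (sole option 4(W) is W)
n=6: W (go to 2, an L position)
n=7: L (sole option 6(W) is W)
n=8: W (go to 7, an L position)
n=9: L (options 3(W), 6(W), 8(W) are all W)
n=10: W (go to 5, an L position)
n=11: L (sole option 10(W) is W)
n=12: W (go to 9, an L position)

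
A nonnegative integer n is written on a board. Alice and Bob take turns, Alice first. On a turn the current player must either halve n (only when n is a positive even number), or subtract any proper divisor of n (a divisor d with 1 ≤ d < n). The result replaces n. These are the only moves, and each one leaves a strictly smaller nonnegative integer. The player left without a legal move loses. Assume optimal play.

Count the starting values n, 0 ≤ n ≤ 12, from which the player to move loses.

7

Compute win/loss labels from the base case upward. A position with no move is L. Any other position is W if it can reach an L in one move, else L.
n=0: no move → L
n=1: no move → L
n=2: reaches L-position 1 → W
n=3: only reaches 2(W), which is W → L
n=4: reaches L-position 3 → W
n=5: only reaches 4(W), which is W → L
n=6: reaches L-position 3 → W
n=7: only reaches 6(W), which is W → L
n=8: reaches L-position 7 → W
n=9: only reaches 6(W), 8(W), all W → L
n=10: reaches L-position 5 → W
n=11: only reaches 10(W), which is W → L
n=12: reaches L-position 9 → W
L entries with 0 ≤ n ≤ 12: n = 0, 1, 3, 5, 7, 9, 11; that makes 7.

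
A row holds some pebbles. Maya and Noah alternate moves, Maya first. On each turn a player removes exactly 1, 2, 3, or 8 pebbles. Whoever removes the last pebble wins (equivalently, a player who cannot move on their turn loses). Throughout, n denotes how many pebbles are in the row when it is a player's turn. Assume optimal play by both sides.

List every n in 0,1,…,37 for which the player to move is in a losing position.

0, 4, 9, 13, 18, 22, 27, 31, 36

Classify positions by backward induction: terminal positions (no move available) are L. From any other position, the mover wins iff some move reaches an L.
n=0: no move → L
n=1: →0(L), so W
n=2: →0(L), so W
n=3: →0(L), so W
n=4: →3(W), 2(W), 1(W) — all W, so L
n=5: →4(L), so W
n=6: →4(L), so W
n=7: →4(L), so W
n=8: →0(L), so W
n=9: →8(W), 7(W), 6(W), 1(W) — all W, so L
n=10: →9(L), so W
n=11: →9(L), so W
n=12: →9(L), so W
n=13: →12(W), 11(W), 10(W), 5(W) — all W, so L
n=14: →13(L), so W
n=15: →13(L), so W
n=16: →13(L), so W
n=17: →9(L), so W
n=18: →17(W), 16(W), 15(W), 10(W) — all W, so L
n=19: →18(L), so W
n=20: →18(L), so W
n=21: →18(L), so W
n=22: →21(W), 20(W), 19(W), 14(W) — all W, so L
n=23: →22(L), so W
n=24: →22(L), so W
n=25: →22(L), so W
n=26: →18(L), so W
n=27: →26(W), 25(W), 24(W), 19(W) — all W, so L
n=28: →27(L), so W
n=29: →27(L), so W
n=30: →27(L), so W
n=31: →30(W), 29(W), 28(W), 23(W) — all W, so L
n=32: →31(L), so W
n=33: →31(L), so W
n=34: →31(L), so W
n=35: →27(L), so W
n=36: →35(W), 34(W), 33(W), 28(W) — all W, so L
n=37: →36(L), so W
The losing starting values of n are exactly the entries labelled L in this table (9 of them).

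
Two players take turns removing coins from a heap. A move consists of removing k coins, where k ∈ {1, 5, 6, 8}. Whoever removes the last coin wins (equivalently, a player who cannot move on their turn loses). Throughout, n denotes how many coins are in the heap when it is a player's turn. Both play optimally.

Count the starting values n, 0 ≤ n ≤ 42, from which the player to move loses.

12

Classify positions by backward induction: terminal positions (no move available) are L. From any other position, the mover wins iff some move reaches an L.
n=0: no move → L
n=1: →0(L), so W
n=2: →1(W) only, which is W, so L
n=3: →2(L), so W
n=4: →3(W) only, which is W, so L
n=5: →4(L), so W
n=6: →0(L), so W
n=7: →2(L), so W
n=8: →2(L), so W
n=9: →4(L), so W
n=10: →4(L), so W
n=11: →10(W), 6(W), 5(W), 3(W) — all W, so L
n=12: →11(L), so W
n=13: →12(W), 8(W), 7(W), 5(W) — all W, so L
n=14: →13(L), so W
n=15: →14(W), 10(W), 9(W), 7(W) — all W, so L
n=16: →15(L), so W
n=17: →11(L), so W
n=18: →13(L), so W
n=19: →13(L), so W
n=20: →15(L), so W
n=21: →15(L), so W
n=22: →21(W), 17(W), 16(W), 14(W) — all W, so L
n=23: →22(L), so W
n=24: →23(W), 19(W), 18(W), 16(W) — all W, so L
n=25: →24(L), so W
n=26: →25(W), 21(W), 20(W), 18(W) — all W, so L
n=27: →26(L), so W
n=28: →22(L), so W
n=29: →24(L), so W
n=30: →24(L), so W
n=31: →26(L), so W
n=32: →26(L), so W
n=33: →32(W), 28(W), 27(W), 25(W) — all W, so L
n=34: →33(L), so W
n=35: →34(W), 30(W), 29(W), 27(W) — all W, so L
n=36: →35(L), so W
n=37: →36(W), 32(W), 31(W), 29(W) — all W, so L
n=38: →37(L), so W
n=39: →33(L), so W
n=40: →35(L), so W
n=41: →35(L), so W
n=42: →37(L), so W
L entries with 0 ≤ n ≤ 42: n = 0, 2, 4, 11, 13, 15, 22, 24, 26, 33, 35, 37; that makes 12.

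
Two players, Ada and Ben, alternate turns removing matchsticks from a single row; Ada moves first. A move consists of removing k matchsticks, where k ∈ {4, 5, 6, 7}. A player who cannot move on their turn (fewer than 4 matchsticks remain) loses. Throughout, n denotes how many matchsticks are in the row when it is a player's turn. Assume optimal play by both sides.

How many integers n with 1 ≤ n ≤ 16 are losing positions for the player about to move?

7

Label each position W (a win for the player to move) or L (a loss). A position with no legal move is L; any other position is W exactly when some move reaches an L, and L when every move reaches a W.
n=0: no move → L
n=1: no move → L
n=2: no move → L
n=3: no move → L
n=4: can move to 0, which is L ⇒ W
n=5: can move to 1, which is L ⇒ W
n=6: can move to 2, which is L ⇒ W
n=7: can move to 3, which is L ⇒ W
n=8: can move to 3, which is L ⇒ W
n=9: can move to 3, which is L ⇒ W
n=10: can move to 3, which is L ⇒ W
n=11: moves to 7(W), 6(W), 5(W), 4(W); every one is W ⇒ L
n=12: moves to 8(W), 7(W), 6(W), 5(W); every one is W ⇒ L
n=13: moves to 9(W), 8(W), 7(W), 6(W); every one is W ⇒ L
n=14: moves to 10(W), 9(W), 8(W), 7(W); every one is W ⇒ L
n=15: can move to 11, which is L ⇒ W
n=16: can move to 12, which is L ⇒ W
L entries with 1 ≤ n ≤ 16 (n=0 is outside the asked range and is not counted): n = 1, 2, 3, 11, 12, 13, 14; that makes 7.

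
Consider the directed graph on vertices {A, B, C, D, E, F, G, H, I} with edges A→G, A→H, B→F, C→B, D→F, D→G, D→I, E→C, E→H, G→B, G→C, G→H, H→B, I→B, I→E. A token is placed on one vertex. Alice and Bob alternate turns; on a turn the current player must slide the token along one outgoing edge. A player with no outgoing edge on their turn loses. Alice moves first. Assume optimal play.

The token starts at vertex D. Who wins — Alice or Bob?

Alice wins.

Classify positions by backward induction: terminal positions (no move available) are L. From any other position, the mover wins iff some move reaches an L.
Every edge goes from a vertex to one that appears earlier in the order F, B, C, H, G, E, I, A, D, so processing vertices in that order labels each vertex after all of its successors.
F: no outgoing edge → L
B: reaches L-position F → W
C: only reaches B(W), which is W → L
H: only reaches B(W), which is W → L
G: reaches L-position H → W
E: reaches L-position H → W
I: only reaches E(W), B(W), all W → L
A: reaches L-position H → W
D: reaches L-position I → W
The starting position D is W: Alice should move to I, handing over an L position.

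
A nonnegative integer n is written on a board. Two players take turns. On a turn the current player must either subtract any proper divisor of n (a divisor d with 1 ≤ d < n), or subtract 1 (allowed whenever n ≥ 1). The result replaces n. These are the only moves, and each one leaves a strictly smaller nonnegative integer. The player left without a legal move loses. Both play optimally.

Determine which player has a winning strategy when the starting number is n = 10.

Use the standard recursion: the mover loses at a terminal position; elsewhere, the mover wins exactly when some move hands the opponent an L position.
n=0: no move → L
n=1: →0(L), so W
n=2: →1(W) only, which is W, so L
n=3: →2(L), so W
n=4: →2(L), so W
n=5: →4(W) only, which is W, so L
n=6: →5(L), so W
n=7: →6(W) only, which is W, so L
n=8: →7(L), so W
n=9: →6(W), 8(W) — all W, so L
n=10: →5(L), so W
From 10 the player to move can move to 5, reaching an L position.

The first player wins.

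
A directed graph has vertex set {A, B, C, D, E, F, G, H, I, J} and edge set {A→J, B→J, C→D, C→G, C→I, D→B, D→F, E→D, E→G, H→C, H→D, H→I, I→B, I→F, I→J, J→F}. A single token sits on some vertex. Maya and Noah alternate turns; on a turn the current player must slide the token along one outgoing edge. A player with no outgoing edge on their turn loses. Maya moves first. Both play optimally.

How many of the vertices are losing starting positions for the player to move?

Compute win/loss labels from the base case upward. A position with no move is L. Any other position is W if it can reach an L in one move, else L.
Every edge goes from a vertex to one that appears earlier in the order G, F, J, B, D, I, C, H, A, E, so processing vertices in that order labels each vertex after all of its successors.
G: no outgoing edge → L
F: no outgoing edge → L
J: reaches L-position F → W
B: only reaches J(W), which is W → L
D: reaches L-position B → W
I: reaches L-position B → W
C: reaches L-position G → W
H: only reaches C(W), I(W), D(W), all W → L
A: only reaches J(W), which is W → L
E: reaches L-position G → W
The L vertices are A, B, F, G, H; that is 5 in all.

5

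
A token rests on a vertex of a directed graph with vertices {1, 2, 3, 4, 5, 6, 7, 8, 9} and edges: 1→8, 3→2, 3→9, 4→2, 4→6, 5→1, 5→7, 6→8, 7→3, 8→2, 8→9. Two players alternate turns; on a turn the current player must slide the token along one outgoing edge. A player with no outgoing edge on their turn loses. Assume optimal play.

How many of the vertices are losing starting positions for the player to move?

Positions with no move are L. A position that does have a move is losing for the player to move precisely when every available move leads to a winning position for the opponent. Fill in the labels:
Every edge goes from a vertex to one that appears earlier in the order 9, 2, 3, 7, 8, 1, 6, 4, 5, so processing vertices in that order labels each vertex after all of its successors.
9: no outgoing edge → L
2: no outgoing edge → L
3: W (go to 2, an L position)
7: L (sole option 3(W) is W)
8: W (go to 2, an L position)
1: L (sole option 8(W) is W)
6: L (sole option 8(W) is W)
4: W (go to 6, an L position)
5: W (go to 1, an L position)
The L vertices are 1, 2, 6, 7, 9; that is 5 in all.

5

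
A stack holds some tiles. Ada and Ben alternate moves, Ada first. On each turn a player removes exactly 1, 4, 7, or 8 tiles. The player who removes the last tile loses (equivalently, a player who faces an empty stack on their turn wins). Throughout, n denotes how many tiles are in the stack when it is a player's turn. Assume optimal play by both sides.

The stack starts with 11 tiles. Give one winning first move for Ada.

Remove 8, leaving 3.

Positions with no move are W. A position that does have a move is losing for the player to move precisely when every available move leads to a winning position for the opponent. Fill in the labels:
n=0: no move; the opponent has just taken the last tile and therefore loses → W
n=1: the only move is to 0(W), a W ⇒ L
n=2: can move to 1, which is L ⇒ W
n=3: the only move is to 2(W), a W ⇒ L
n=4: can move to 3, which is L ⇒ W
n=5: can move to 1, which is L ⇒ W
n=6: moves to 5(W), 2(W); every one is W ⇒ L
n=7: can move to 6, which is L ⇒ W
n=8: can move to 1, which is L ⇒ W
n=9: can move to 1, which is L ⇒ W
n=10: can move to 6, which is L ⇒ W
n=11: can move to 3, which is L ⇒ W
From 11, the L positions reachable in one move are: 3.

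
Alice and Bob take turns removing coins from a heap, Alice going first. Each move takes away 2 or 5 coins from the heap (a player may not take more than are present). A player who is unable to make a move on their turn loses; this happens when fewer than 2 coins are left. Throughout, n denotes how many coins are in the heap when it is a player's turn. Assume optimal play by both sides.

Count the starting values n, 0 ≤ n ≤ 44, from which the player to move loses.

20

Work bottom-up. With no move the player to move loses. Otherwise the position is W if at least one move leads to an L position for the opponent, and L if every move leads to a W.
n=0: no move → L
n=1: no move → L
n=2: W (go to 0, an L position)
n=3: W (go to 1, an L position)
n=4: L (sole option 2(W) is W)
n=5: W (go to 0, an L position)
n=6: W (go to 4, an L position)
n=7: L (options 5(W), 2(W) are all W)
n=8: L (options 6(W), 3(W) are all W)
n=9: W (go to 7, an L position)
n=10: W (go to 8, an L position)
n=11: L (options 9(W), 6(W) are all W)
n=12: W (go to 7, an L position)
n=13: W (go to 11, an L position)
n=14: L (options 12(W), 9(W) are all W)
n=15: L (options 13(W), 10(W) are all W)
n=16: W (go to 14, an L position)
n=17: W (go to 15, an L position)
n=18: L (options 16(W), 13(W) are all W)
n=19: W (go to 14, an L position)
n=20: W (go to 18, an L position)
n=21: L (options 19(W), 16(W) are all W)
n=22: L (options 20(W), 17(W) are all W)
n=23: W (go to 21, an L position)
n=24: W (go to 22, an L position)
n=25: L (options 23(W), 20(W) are all W)
n=26: W (go to 21, an L position)
n=27: W (go to 25, an L position)
n=28: L (options 26(W), 23(W) are all W)
n=29: L (options 27(W), 24(W) are all W)
n=30: W (go to 28, an L position)
n=31: W (go to 29, an L position)
n=32: L (options 30(W), 27(W) are all W)
n=33: W (go to 28, an L position)
n=34: W (go to 32, an L position)
n=35: L (options 33(W), 30(W) are all W)
n=36: L (options 34(W), 31(W) are all W)
n=37: W (go to 35, an L position)
n=38: W (go to 36, an L position)
n=39: L (options 37(W), 34(W) are all W)
n=40: W (go to 35, an L position)
n=41: W (go to 39, an L position)
n=42: L (options 40(W), 37(W) are all W)
n=43: L (options 41(W), 38(W) are all W)
n=44: W (go to 42, an L position)
L entries with 0 ≤ n ≤ 44: n = 0, 1, 4, 7, 8, 11, 14, 15, 18, 21, 22, 25, 28, 29, 32, 35, 36, 39, 42, 43; that makes 20.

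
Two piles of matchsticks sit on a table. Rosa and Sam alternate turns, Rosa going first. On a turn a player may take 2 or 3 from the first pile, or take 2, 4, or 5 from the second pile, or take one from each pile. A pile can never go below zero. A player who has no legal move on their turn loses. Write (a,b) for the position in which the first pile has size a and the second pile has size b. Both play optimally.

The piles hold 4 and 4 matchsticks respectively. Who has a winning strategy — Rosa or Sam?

Positions with no move are L. A position that does have a move is losing for the player to move precisely when every available move leads to a winning position for the opponent. Fill in the labels:
No move ever increases a pile, so every position that can arise here has a ≤ 4 and b ≤ 4; it is enough to label the cells with 0 ≤ a ≤ 4 and 0 ≤ b ≤ 4.
Every move lowers a or b (never raises either), so fill the grid row by row in increasing a, and left to right within a row: each cell's successors are then already labelled.
      b=0  b=1  b=2  b=3  b=4
a=0:    L    L    W    W    W
a=1:    L    W    W    L    W
a=2:    W    W    L    L    W
a=3:    W    W    L    W    W
a=4:    W    L    W    W    L
Cells with no legal move (terminal, hence L): (0,0), (0,1), (1,0).
The remaining L cells, each justified by listing all of its moves:
(1,3): moves to (1,1)(W), (0,2)(W); every one is W ⇒ L
(2,2): moves to (0,2)(W), (2,0)(W), (1,1)(W); every one is W ⇒ L
(2,3): moves to (0,3)(W), (2,1)(W), (1,2)(W); every one is W ⇒ L
(3,2): moves to (1,2)(W), (0,2)(W), (3,0)(W), (2,1)(W); every one is W ⇒ L
(4,1): moves to (2,1)(W), (1,1)(W), (3,0)(W); every one is W ⇒ L
(4,4): moves to (2,4)(W), (1,4)(W), (4,2)(W), (4,0)(W), (3,3)(W); every one is W ⇒ L
Every other cell has at least one move into one of the L cells above, so it is W.
The starting position (4,4) is L: whatever Rosa does, the opponent receives a W position.

Sam wins.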